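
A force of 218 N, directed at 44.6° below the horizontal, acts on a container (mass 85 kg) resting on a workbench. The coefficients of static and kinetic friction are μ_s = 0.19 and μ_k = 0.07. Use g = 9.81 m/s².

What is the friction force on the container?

f ≈ 155 N

Vertical equilibrium gives N = m g + P sin α = 986.9 N.
For equilibrium, f = P cos α = 218×cos 44.6° = 155.2 N.
μ_s N = 0.19 × 986.9 = 187.5 N.
Since 155.2 N does not exceed the limit, the container stays at rest and f = 155 N.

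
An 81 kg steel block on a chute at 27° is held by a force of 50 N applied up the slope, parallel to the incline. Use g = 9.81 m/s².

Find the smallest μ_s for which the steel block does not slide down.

N = m g cos θ = 708 N.
Friction must make up the shortfall along the incline: f = m g sin θ − P = 360.7 − 50 = 310.7 N.
At the threshold f = μ_s N, so μ_s,min = 310.7/708 = 0.439.

μ_s,min ≈ 0.439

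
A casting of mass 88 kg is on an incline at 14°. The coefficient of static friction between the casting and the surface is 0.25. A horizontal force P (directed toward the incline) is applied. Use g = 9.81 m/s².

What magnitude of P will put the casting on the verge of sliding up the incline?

At impending motion up the slope, friction acts down-slope at its limit: f = μ_s N.
Perpendicular to the incline: N = m g cos θ + P sin θ.
Along the incline: P cos θ = m g sin θ + μ_s N = m g sin θ + μ_s (m g cos θ + P sin θ).
Solving, P (cos θ − μ_s sin θ) = m g (sin θ + μ_s cos θ), so P = 88×9.81×(sin 14° + 0.25 cos 14°)/(cos 14° − 0.25 sin 14°) = 863×0.4845/0.9098 = 460 N.

P ≈ 460 N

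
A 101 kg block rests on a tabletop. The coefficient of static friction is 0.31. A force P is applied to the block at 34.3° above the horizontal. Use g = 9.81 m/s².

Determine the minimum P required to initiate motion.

N = m g − P sin α (the pull lifts the block).
At impending slip, P cos α = μ_s N = μ_s (m g − P sin α).
Solving: P (cos α + μ_s sin α) = μ_s m g → P = 0.31×991/(cos 34.3° + 0.31 sin 34.3°) = 307/1.001 = 307 N.

P ≈ 307 N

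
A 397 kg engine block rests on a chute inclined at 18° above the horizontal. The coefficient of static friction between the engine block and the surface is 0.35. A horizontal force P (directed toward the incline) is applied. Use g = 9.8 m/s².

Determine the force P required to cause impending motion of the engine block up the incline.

At impending motion up the slope, friction acts down-slope at its limit: f = μ_s N.
Perpendicular to the incline: N = m g cos θ + P sin θ.
Along the incline: P cos θ = m g sin θ + μ_s N = m g sin θ + μ_s (m g cos θ + P sin θ).
Solving, P (cos θ − μ_s sin θ) = m g (sin θ + μ_s cos θ), so P = 397×9.8×(sin 18° + 0.35 cos 18°)/(cos 18° − 0.35 sin 18°) = 3890×0.6419/0.8429 = 2960 N.

P ≈ 2960 N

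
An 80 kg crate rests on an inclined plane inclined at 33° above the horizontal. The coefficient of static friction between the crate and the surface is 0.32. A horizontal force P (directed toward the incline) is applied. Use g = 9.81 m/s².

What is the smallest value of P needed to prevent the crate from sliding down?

P_min ≈ 214 N

The crate tends to slide down (tan θ > μ_s), so at the point of impending slip friction acts up-slope at its limit: f = μ_s N.
Perpendicular to the incline: N = m g cos θ + P sin θ.
Along the incline: P cos θ + μ_s N = m g sin θ, i.e. P cos θ + μ_s (m g cos θ + P sin θ) = m g sin θ.
Solving, P (cos θ + μ_s sin θ) = m g (sin θ − μ_s cos θ), so P = 785×0.2763/1.013 = 214 N.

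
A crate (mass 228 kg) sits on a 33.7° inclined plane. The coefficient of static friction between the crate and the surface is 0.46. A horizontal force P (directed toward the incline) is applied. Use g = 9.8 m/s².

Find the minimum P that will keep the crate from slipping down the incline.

The crate tends to slide down (tan θ > μ_s), so at the point of impending slip friction acts up-slope at its limit: f = μ_s N.
Perpendicular to the incline: N = m g cos θ + P sin θ.
Along the incline: P cos θ + μ_s N = m g sin θ, i.e. P cos θ + μ_s (m g cos θ + P sin θ) = m g sin θ.
Solving, P (cos θ + μ_s sin θ) = m g (sin θ − μ_s cos θ), so P = 2230×0.1721/1.087 = 354 N.

P_min ≈ 354 N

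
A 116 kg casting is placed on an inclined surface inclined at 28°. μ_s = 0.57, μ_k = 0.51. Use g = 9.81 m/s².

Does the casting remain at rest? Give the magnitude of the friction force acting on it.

N = m g cos θ = 1000 N.
Down-slope weight component: m g sin θ = 534 N.
μ_s N = 573 N.
534 ≤ 573 N, so it stays put; friction = 534 N.

f ≈ 534 N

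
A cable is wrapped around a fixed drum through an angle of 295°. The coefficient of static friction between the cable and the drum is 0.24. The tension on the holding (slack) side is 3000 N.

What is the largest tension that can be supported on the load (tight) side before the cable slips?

At impending slip the capstan equation gives T₂/T₁ = e^{μβ} with β in radians.
β = 295° × π/180 = 5.149 rad.
e^{μβ} = e^{0.24×5.149} = 3.441.
T₂ = T₁ · e^{μβ} = 3000 × 3.441 = 10300 N.

T_max ≈ 10300 N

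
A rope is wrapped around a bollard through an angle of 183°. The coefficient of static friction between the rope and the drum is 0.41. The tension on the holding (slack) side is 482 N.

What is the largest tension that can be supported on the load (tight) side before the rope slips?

At impending slip the capstan equation gives T₂/T₁ = e^{μβ} with β in radians.
β = 183° × π/180 = 3.194 rad.
e^{μβ} = e^{0.41×3.194} = 3.704.
T₂ = T₁ · e^{μβ} = 482 × 3.704 = 1790 N.

T_max ≈ 1790 N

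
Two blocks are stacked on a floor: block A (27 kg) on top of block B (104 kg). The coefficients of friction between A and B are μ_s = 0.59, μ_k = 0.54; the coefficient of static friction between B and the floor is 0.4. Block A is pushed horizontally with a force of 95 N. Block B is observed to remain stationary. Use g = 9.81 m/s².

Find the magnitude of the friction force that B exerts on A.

f ≈ 95 N

Normal force at the A–B interface: N₁ = m_A g = 264.9 N.
Maximum static friction on A from B: μ_s N₁ = 0.59×264.9 = 156.3 N.
P = 95 N is within that limit, so A and B move together (both at rest); the A–B friction is simply f₁ = P = 95 N.
B experiences an equal 95 N forward from A (third law). B is in equilibrium, so the floor supplies f₂ = 95 N of static friction (limit μ_s(m_A+m_B)g = 514 N, not exceeded).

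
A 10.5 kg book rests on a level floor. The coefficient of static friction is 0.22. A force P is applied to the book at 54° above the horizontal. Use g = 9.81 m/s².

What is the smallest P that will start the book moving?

P ≈ 29.6 N

N = m g − P sin α (the pull lifts the book).
At impending slip, P cos α = μ_s N = μ_s (m g − P sin α).
Solving: P (cos α + μ_s sin α) = μ_s m g → P = 0.22×103/(cos 54° + 0.22 sin 54°) = 22.7/0.7658 = 29.6 N.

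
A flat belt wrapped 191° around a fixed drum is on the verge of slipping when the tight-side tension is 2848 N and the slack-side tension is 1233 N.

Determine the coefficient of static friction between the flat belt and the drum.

μ ≈ 0.251

T₂/T₁ = e^{μβ} → μ = ln(T₂/T₁)/β.
β = 191° = 3.334 rad.
μ = ln(2848/1233)/3.334 = ln(2.31)/3.334 = 0.251.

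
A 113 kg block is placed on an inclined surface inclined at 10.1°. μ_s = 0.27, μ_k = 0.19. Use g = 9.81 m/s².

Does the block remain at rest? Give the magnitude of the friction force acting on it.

N = m g cos θ = 1090 N.
Down-slope weight component: m g sin θ = 194 N.
μ_s N = 295 N.
194 ≤ 295 N, so it stays put; friction = 194 N.

f ≈ 194 N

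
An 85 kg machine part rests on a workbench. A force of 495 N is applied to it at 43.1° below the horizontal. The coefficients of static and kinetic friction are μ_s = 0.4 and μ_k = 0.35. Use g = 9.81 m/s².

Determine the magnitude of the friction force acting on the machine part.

Vertical equilibrium gives N = m g + P sin α = 1172 N.
The horizontal driving force is P cos α = 361.4 N, so equilibrium needs friction f = 361.4 N.
μ_s N = 0.4 × 1172 = 468.8 N.
361.4 ≤ 468.8 N → static; friction equals the required 361 N.

f ≈ 361 N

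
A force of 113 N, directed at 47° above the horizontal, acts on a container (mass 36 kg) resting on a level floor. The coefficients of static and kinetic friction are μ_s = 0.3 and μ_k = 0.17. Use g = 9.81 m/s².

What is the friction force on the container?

f ≈ 77.1 N

Vertical equilibrium gives N = m g − P sin α = 270.5 N.
The horizontal driving force is P cos α = 77.07 N, so equilibrium needs friction f = 77.07 N.
The static-friction limit is μ_s N = 81.16 N.
Since 77.07 N does not exceed the limit, the container stays at rest and f = 77.1 N.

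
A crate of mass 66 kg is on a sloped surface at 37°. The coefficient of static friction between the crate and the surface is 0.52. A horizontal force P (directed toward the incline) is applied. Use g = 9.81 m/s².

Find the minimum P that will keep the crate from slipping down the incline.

P_min ≈ 109 N

The crate tends to slide down (tan θ > μ_s), so at the point of impending slip friction acts up-slope at its limit: f = μ_s N.
Perpendicular to the incline: N = m g cos θ + P sin θ.
Along the incline: P cos θ + μ_s N = m g sin θ, i.e. P cos θ + μ_s (m g cos θ + P sin θ) = m g sin θ.
Solving, P (cos θ + μ_s sin θ) = m g (sin θ − μ_s cos θ), so P = 647×0.1865/1.112 = 109 N.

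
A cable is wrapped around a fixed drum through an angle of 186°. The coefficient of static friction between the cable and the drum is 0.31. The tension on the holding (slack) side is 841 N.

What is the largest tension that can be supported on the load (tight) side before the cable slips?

T_max ≈ 2300 N

At impending slip the capstan equation gives T₂/T₁ = e^{μβ} with β in radians.
β = 186° × π/180 = 3.246 rad.
e^{μβ} = e^{0.31×3.246} = 2.736.
T₂ = T₁ · e^{μβ} = 841 × 2.736 = 2300 N.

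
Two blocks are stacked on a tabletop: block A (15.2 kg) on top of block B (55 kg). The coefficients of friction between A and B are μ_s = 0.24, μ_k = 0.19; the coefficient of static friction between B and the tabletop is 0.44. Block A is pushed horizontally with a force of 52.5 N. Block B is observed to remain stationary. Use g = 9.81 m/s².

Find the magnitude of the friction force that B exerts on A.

f ≈ 28.3 N

Between the blocks, N₁ = m_A g = 149.1 N.
So the A–B interface can sustain at most μ_s N₁ = 35.79 N of static friction.
P = 52.5 N exceeds that limit, so A slips over B and the interface friction becomes kinetic: f₁ = μ_k N₁ = 0.19×149.1 = 28.3 N.
B experiences an equal 28.3 N forward from A (third law). B is in equilibrium, so the floor supplies f₂ = 28.3 N of static friction (limit μ_s(m_A+m_B)g = 303 N, not exceeded).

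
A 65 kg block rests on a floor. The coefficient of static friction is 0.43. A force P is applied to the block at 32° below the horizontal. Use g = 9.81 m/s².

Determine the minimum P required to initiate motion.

N = m g + P sin α (the push presses the block into the floor).
At impending slip, P cos α = μ_s N = μ_s (m g + P sin α).
Solving: P (cos α − μ_s sin α) = μ_s m g → P = 0.43×638/(cos 32° − 0.43 sin 32°) = 274/0.6202 = 442 N.

P ≈ 442 N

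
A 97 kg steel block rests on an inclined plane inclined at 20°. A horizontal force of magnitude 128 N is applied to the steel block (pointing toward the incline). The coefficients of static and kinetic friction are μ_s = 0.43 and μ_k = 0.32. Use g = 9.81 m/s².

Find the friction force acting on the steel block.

The horizontal push has a component P sin θ into the surface, so N = m g cos θ + P sin θ = 894.2 + 43.78 = 938 N.
Along the incline, the net driving force (taking up-slope positive) is P cos θ − m g sin θ = 120.3 − 325.5 = -205.2 N, so equilibrium requires friction f = 205.2 N (up-slope).
Maximum static friction: μ_s N = 0.43 × 938 = 403.3 N.
|f_req| = 205.2 ≤ 403.3 N → the steel block is in equilibrium; friction equals the required value.

f ≈ 205 N (up the incline)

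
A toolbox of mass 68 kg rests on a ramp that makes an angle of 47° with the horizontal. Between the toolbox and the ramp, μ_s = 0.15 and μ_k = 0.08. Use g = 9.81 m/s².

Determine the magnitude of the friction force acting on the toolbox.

f ≈ 36.4 N (up the incline)

The normal reaction is N = m g cos θ = 454.9 N.
For equilibrium along the incline, friction must balance the weight component: f = m g sin θ = 487.9 N up the slope.
The static-friction ceiling is μ_s N = 0.15 × 454.9 = 68.24 N.
|487.9| exceeds 68.24 N, so the toolbox slips down-slope; friction is kinetic, f = μ_k N = 0.08×454.9 = 36.4 N.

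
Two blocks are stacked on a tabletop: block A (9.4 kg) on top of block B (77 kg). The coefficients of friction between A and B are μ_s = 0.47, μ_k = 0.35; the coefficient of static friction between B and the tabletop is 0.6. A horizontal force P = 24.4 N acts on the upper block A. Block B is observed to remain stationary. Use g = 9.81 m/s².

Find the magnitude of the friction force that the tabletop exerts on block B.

Normal force at the A–B interface: N₁ = m_A g = 92.21 N.
Maximum static friction on A from B: μ_s N₁ = 0.47×92.21 = 43.34 N.
P = 24.4 N is within that limit, so A and B move together (both at rest); the A–B friction is simply f₁ = P = 24.4 N.
B experiences an equal 24.4 N forward from A (third law). B is in equilibrium, so the floor supplies f₂ = 24.4 N of static friction (limit μ_s(m_A+m_B)g = 508.6 N, not exceeded).

f ≈ 24.4 N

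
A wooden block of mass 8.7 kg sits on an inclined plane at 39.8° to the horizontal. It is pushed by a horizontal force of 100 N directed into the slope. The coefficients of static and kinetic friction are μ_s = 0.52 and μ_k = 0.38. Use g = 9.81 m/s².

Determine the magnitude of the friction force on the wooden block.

f ≈ 22.2 N (down the incline)

The horizontal push has a component P sin θ into the surface, so N = m g cos θ + P sin θ = 65.57 + 64.01 = 129.6 N.
Parallel to the incline: P cos θ − m g sin θ = 76.83 − 54.63 = 22.2 N; the friction needed to balance this is 22.2 N acting down the slope.
Maximum static friction: μ_s N = 0.52 × 129.6 = 67.38 N.
|f_req| = 22.2 ≤ 67.38 N → the wooden block is in equilibrium; friction equals the required value.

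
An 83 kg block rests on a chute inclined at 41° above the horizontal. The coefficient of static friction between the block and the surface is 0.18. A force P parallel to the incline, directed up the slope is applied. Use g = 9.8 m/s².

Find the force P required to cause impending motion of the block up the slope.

At impending motion up the slope, friction acts down-slope at its limit: f = μ_s N.
P is parallel to the surface, so N = m g cos θ = 614 N.
Along the incline: P = m g sin θ + μ_s N = 534 + 0.18×614 = 644 N.

P ≈ 644 N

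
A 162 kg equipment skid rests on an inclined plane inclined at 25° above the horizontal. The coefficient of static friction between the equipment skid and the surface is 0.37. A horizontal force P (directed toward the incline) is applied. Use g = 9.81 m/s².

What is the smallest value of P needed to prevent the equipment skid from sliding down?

P_min ≈ 131 N

The equipment skid tends to slide down (tan θ > μ_s), so at the point of impending slip friction acts up-slope at its limit: f = μ_s N.
Perpendicular to the incline: N = m g cos θ + P sin θ.
Along the incline: P cos θ + μ_s N = m g sin θ, i.e. P cos θ + μ_s (m g cos θ + P sin θ) = m g sin θ.
Solving, P (cos θ + μ_s sin θ) = m g (sin θ − μ_s cos θ), so P = 1590×0.08728/1.063 = 131 N.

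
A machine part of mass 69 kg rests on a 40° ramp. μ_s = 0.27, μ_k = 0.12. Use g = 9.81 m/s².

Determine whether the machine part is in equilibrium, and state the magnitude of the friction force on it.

N = m g cos θ = 519 N.
Down-slope weight component: m g sin θ = 435 N.
μ_s N = 140 N.
435 > 140 N, so it slides; kinetic friction f = μ_k N = 0.12×519 = 62.2 N.

f ≈ 62.2 N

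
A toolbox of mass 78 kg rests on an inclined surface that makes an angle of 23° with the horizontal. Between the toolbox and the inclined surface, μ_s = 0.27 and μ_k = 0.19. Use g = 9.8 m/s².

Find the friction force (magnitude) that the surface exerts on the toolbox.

The normal reaction is N = m g cos θ = 703.6 N.
Along the slope the weight component is m g sin θ = 298.7 N; friction must supply exactly this, acting up-slope.
Static friction can supply at most μ_s N = 190 N.
|298.7| exceeds 190 N, so the toolbox slips down-slope; friction is kinetic, f = μ_k N = 0.19×703.6 = 134 N.

f ≈ 134 N (up the incline)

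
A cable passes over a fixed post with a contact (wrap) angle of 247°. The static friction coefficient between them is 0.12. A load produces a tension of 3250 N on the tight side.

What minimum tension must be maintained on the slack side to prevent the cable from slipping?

Capstan equation at impending slip: T_tight/T_slack = e^{μβ}.
β = 247° = 4.311 rad; e^{μβ} = e^{0.12×4.311} = 1.678.
T_slack = T_tight / e^{μβ} = 3250 / 1.678 = 1940 N.

T_min ≈ 1940 N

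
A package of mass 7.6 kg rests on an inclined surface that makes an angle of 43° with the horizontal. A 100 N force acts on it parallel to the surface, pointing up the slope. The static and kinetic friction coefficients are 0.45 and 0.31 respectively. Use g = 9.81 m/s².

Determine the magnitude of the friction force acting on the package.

f ≈ 16.9 N (down the incline)

Normal force: N = m g cos θ = 7.6 × 9.81 × cos 43° = 54.53 N.
Parallel to the incline, ΣF = 0 gives f = m g sin θ − P = 50.85 − 100 = -49.15 N (up-slope positive).
The static-friction ceiling is μ_s N = 0.45 × 54.53 = 24.54 N.
Since |-49.15| > 24.54 N, static friction cannot hold it; the package slides up the incline and kinetic friction applies: f = μ_k N = 0.31 × 54.53 = 16.9 N.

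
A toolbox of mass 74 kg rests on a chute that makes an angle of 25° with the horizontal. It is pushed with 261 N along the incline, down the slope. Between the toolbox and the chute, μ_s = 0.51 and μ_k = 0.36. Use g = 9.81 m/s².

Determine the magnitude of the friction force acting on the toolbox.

Perpendicular to the surface, N = m g cos θ = 74·9.81·cos 25° = 657.9 N.
The friction needed for equilibrium is m g sin θ + P = 306.8 + 261 = 567.8 N, measured positive up-slope.
The static-friction ceiling is μ_s N = 0.51 × 657.9 = 335.5 N.
Since |567.8| > 335.5 N, static friction cannot hold it; the toolbox slides down the incline and kinetic friction applies: f = μ_k N = 0.36 × 657.9 = 237 N.

f ≈ 237 N (up the incline)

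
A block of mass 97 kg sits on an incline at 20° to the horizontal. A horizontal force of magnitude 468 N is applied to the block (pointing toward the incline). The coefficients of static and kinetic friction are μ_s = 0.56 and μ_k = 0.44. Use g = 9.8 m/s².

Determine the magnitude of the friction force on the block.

Resolve perpendicular to the incline: N = m g cos θ + P sin θ = 97×9.8×cos 20° + 468×sin 20° = 1053 N.
Along the incline, the net driving force (taking up-slope positive) is P cos θ − m g sin θ = 439.8 − 325.1 = 114.7 N, so equilibrium requires friction f = -114.7 N (down-slope).
The limit of static friction is μ_s N = 589.9 N.
Since 114.7 N is within the 589.9 N limit, the block stays put and friction is exactly 115 N.

f ≈ 115 N (down the incline)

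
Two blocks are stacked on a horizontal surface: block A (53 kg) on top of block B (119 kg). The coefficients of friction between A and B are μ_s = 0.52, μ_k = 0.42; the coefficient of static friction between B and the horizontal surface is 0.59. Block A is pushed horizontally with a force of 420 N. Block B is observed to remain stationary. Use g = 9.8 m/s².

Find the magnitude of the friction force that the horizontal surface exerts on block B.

The normal force B exerts on A is simply A's weight, N₁ = 519.4 N.
So the A–B interface can sustain at most μ_s N₁ = 270.1 N of static friction.
Since P = 420 N > 270.1 N, A slides on B; the A–B friction is kinetic: f₁ = μ_k N₁ = 0.42×519.4 = 218 N.
By Newton's third law B feels 218 N forward from A. With B stationary, the floor's static friction on B balances it: f₂ = 218 N (well within μ_s(m_A+m_B)g = 994.5 N).

f ≈ 218 N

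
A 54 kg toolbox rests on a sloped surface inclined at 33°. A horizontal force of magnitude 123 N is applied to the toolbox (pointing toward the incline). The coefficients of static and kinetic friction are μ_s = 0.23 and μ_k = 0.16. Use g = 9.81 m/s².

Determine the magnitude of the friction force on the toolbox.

f ≈ 81.8 N (up the incline)

Normal direction: N = m g cos θ + P sin θ = 511.3 N.
Parallel to the incline: P cos θ − m g sin θ = 103.2 − 288.5 = -185.4 N; the friction needed to balance this is 185.4 N acting up the slope.
Maximum static friction: μ_s N = 0.23 × 511.3 = 117.6 N.
|f_req| = 185.4 > 117.6 N → the toolbox slides down the incline; f = μ_k N = 0.16 × 511.3 = 81.8 N.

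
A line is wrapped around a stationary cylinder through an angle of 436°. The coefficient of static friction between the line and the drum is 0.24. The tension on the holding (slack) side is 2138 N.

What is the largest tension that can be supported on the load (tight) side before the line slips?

T_max ≈ 13300 N

At impending slip the capstan equation gives T₂/T₁ = e^{μβ} with β in radians.
β = 436° × π/180 = 7.61 rad.
e^{μβ} = e^{0.24×7.61} = 6.211.
T₂ = T₁ · e^{μβ} = 2138 × 6.211 = 13300 N.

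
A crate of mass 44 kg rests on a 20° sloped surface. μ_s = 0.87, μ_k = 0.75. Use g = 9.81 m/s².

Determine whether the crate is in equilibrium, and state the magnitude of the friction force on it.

N = m g cos θ = 406 N.
Down-slope weight component: m g sin θ = 148 N.
μ_s N = 353 N.
148 ≤ 353 N, so it stays put; friction = 148 N.

f ≈ 148 N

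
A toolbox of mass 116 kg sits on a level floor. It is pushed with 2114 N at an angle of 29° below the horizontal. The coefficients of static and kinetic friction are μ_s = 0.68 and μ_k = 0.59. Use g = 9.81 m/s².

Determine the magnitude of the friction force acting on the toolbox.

N = m g + P sin α = 1138 + 2114×sin 29° = 2163 N.
For equilibrium, f = P cos α = 2114×cos 29° = 1849 N.
μ_s N = 0.68 × 2163 = 1471 N.
The required friction exceeds μ_s N, so the toolbox moves and f = μ_k N = 1280 N.

f ≈ 1280 N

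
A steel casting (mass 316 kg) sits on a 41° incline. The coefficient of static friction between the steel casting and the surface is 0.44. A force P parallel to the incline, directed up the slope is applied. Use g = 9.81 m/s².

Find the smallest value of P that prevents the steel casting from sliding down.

P_min ≈ 1000 N

The steel casting tends to slide down (tan θ > μ_s), so at the point of impending slip friction acts up-slope at its limit: f = μ_s N.
P is parallel to the surface, so N = m g cos θ = 2340 N.
Along the incline: P + μ_s N = m g sin θ, so P = 2030 − 0.44×2340 = 1000 N.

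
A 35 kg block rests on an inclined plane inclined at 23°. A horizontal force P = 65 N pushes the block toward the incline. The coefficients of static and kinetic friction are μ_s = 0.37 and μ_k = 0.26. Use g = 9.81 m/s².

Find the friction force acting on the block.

f ≈ 74.3 N (up the incline)

Normal direction: N = m g cos θ + P sin θ = 341.5 N.
Along the incline, the net driving force (taking up-slope positive) is P cos θ − m g sin θ = 59.83 − 134.2 = -74.32 N, so equilibrium requires friction f = 74.32 N (up-slope).
The limit of static friction is μ_s N = 126.3 N.
|f_req| = 74.32 ≤ 126.3 N → the block is in equilibrium; friction equals the required value.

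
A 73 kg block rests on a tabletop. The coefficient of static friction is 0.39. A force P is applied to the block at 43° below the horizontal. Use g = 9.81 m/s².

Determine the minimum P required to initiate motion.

N = m g + P sin α (the push presses the block into the tabletop).
At impending slip, P cos α = μ_s N = μ_s (m g + P sin α).
Solving: P (cos α − μ_s sin α) = μ_s m g → P = 0.39×716/(cos 43° − 0.39 sin 43°) = 279/0.4654 = 600 N.

P ≈ 600 N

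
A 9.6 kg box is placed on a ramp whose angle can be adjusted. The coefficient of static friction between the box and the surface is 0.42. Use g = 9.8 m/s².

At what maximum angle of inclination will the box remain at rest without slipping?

θ_max ≈ 22.8°

At the slip threshold, m g sin θ = μ_s · m g cos θ, so tan θ = μ_s.
θ_max = arctan(0.42) = 22.8°.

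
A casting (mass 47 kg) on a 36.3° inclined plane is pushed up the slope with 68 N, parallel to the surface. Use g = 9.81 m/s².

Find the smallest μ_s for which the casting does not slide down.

N = m g cos θ = 371.6 N.
Friction must make up the shortfall along the incline: f = m g sin θ − P = 273 − 68 = 205 N.
At the threshold f = μ_s N, so μ_s,min = 205/371.6 = 0.552.

μ_s,min ≈ 0.552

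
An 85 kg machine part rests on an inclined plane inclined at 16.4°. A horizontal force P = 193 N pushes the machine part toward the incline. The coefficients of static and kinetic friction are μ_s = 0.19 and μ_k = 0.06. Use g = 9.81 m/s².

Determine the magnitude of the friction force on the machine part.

f ≈ 50.3 N (up the incline)

Resolve perpendicular to the incline: N = m g cos θ + P sin θ = 85×9.81×cos 16.4° + 193×sin 16.4° = 854.4 N.
Along the incline, the net driving force (taking up-slope positive) is P cos θ − m g sin θ = 185.1 − 235.4 = -50.28 N, so equilibrium requires friction f = 50.28 N (up-slope).
Maximum static friction: μ_s N = 0.19 × 854.4 = 162.3 N.
|f_req| = 50.28 ≤ 162.3 N → the machine part is in equilibrium; friction equals the required value.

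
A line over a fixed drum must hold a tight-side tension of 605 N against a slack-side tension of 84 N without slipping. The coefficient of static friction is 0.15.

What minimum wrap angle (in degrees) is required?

β_min ≈ 754°

T₂/T₁ = e^{μβ} → β = ln(T₂/T₁)/μ.
β = ln(605/84)/0.15 = 1.974/0.15 = 13.16 rad.
In degrees: β = 13.16 × 180/π = 754°.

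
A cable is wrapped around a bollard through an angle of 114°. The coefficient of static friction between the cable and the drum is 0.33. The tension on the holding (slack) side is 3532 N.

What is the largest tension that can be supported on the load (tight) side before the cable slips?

T_max ≈ 6810 N

At impending slip the capstan equation gives T₂/T₁ = e^{μβ} with β in radians.
β = 114° × π/180 = 1.99 rad.
e^{μβ} = e^{0.33×1.99} = 1.928.
T₂ = T₁ · e^{μβ} = 3532 × 1.928 = 6810 N.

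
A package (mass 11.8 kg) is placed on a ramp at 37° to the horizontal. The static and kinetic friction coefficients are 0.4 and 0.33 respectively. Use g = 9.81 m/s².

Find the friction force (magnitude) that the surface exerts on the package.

Normal force: N = m g cos θ = 11.8 × 9.81 × cos 37° = 92.45 N.
Along the slope the weight component is m g sin θ = 69.66 N; friction must supply exactly this, acting up-slope.
Static friction can supply at most μ_s N = 36.98 N.
|69.66| exceeds 36.98 N, so the package slips down-slope; friction is kinetic, f = μ_k N = 0.33×92.45 = 30.5 N.

f ≈ 30.5 N (up the incline)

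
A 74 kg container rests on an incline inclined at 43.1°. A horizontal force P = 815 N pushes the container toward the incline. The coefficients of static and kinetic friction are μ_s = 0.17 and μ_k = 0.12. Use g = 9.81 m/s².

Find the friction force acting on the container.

Normal direction: N = m g cos θ + P sin θ = 1087 N.
Along the incline, the net driving force (taking up-slope positive) is P cos θ − m g sin θ = 595.1 − 496 = 99.07 N, so equilibrium requires friction f = -99.07 N (down-slope).
Maximum static friction: μ_s N = 0.17 × 1087 = 184.8 N.
Since 99.07 N is within the 184.8 N limit, the container stays put and friction is exactly 99.1 N.

f ≈ 99.1 N (down the incline)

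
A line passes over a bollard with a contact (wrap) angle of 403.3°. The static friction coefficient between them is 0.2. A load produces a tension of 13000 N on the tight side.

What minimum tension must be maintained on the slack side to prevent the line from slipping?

Capstan equation at impending slip: T_tight/T_slack = e^{μβ}.
β = 403.3° = 7.039 rad; e^{μβ} = e^{0.2×7.039} = 4.087.
T_slack = T_tight / e^{μβ} = 13000 / 4.087 = 3180 N.

T_min ≈ 3180 N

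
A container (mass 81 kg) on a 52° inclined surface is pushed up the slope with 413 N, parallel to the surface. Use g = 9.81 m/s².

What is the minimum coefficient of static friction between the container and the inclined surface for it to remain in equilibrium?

N = m g cos θ = 489.2 N.
Friction must make up the shortfall along the incline: f = m g sin θ − P = 626.2 − 413 = 213.2 N.
At the threshold f = μ_s N, so μ_s,min = 213.2/489.2 = 0.436.

μ_s,min ≈ 0.436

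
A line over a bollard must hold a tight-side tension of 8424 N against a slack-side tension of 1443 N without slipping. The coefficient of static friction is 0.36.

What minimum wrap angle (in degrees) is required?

β_min ≈ 281°

T₂/T₁ = e^{μβ} → β = ln(T₂/T₁)/μ.
β = ln(8424/1443)/0.36 = 1.764/0.36 = 4.901 rad.
In degrees: β = 4.901 × 180/π = 281°.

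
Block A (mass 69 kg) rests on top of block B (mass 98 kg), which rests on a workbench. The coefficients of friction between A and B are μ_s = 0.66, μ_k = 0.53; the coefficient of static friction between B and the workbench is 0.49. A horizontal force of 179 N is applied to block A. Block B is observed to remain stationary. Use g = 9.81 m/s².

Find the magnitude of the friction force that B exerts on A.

Between the blocks, N₁ = m_A g = 676.9 N.
So the A–B interface can sustain at most μ_s N₁ = 446.7 N of static friction.
P = 179 N is within that limit, so A and B move together (both at rest); the A–B friction is simply f₁ = P = 179 N.
B experiences an equal 179 N forward from A (third law). B is in equilibrium, so the floor supplies f₂ = 179 N of static friction (limit μ_s(m_A+m_B)g = 802.8 N, not exceeded).

f ≈ 179 N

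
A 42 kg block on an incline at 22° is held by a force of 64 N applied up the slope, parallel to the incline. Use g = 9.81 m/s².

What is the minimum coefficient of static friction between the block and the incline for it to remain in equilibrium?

N = m g cos θ = 382 N.
Friction must make up the shortfall along the incline: f = m g sin θ − P = 154.3 − 64 = 90.35 N.
At the threshold f = μ_s N, so μ_s,min = 90.35/382 = 0.236.

μ_s,min ≈ 0.236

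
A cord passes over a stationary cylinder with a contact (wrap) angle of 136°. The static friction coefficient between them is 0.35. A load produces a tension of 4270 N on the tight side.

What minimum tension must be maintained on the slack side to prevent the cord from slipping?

Capstan equation at impending slip: T_tight/T_slack = e^{μβ}.
β = 136° = 2.374 rad; e^{μβ} = e^{0.35×2.374} = 2.295.
T_slack = T_tight / e^{μβ} = 4270 / 2.295 = 1860 N.

T_min ≈ 1860 N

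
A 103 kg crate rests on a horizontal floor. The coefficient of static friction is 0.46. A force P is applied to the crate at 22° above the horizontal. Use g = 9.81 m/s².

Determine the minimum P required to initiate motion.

N = m g − P sin α (the pull lifts the crate).
At impending slip, P cos α = μ_s N = μ_s (m g − P sin α).
Solving: P (cos α + μ_s sin α) = μ_s m g → P = 0.46×1010/(cos 22° + 0.46 sin 22°) = 465/1.1 = 423 N.

P ≈ 423 N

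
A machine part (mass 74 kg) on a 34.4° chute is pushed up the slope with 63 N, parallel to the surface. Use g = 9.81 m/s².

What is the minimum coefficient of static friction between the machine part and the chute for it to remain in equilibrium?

μ_s,min ≈ 0.58

N = m g cos θ = 599 N.
Friction must make up the shortfall along the incline: f = m g sin θ − P = 410.1 − 63 = 347.1 N.
At the threshold f = μ_s N, so μ_s,min = 347.1/599 = 0.58.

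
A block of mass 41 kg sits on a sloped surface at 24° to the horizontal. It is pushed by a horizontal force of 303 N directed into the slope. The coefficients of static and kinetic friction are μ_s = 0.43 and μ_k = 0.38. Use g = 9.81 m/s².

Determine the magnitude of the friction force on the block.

f ≈ 113 N (down the incline)

Normal direction: N = m g cos θ + P sin θ = 490.7 N.
Along the incline, the net driving force (taking up-slope positive) is P cos θ − m g sin θ = 276.8 − 163.6 = 113.2 N, so equilibrium requires friction f = -113.2 N (down-slope).
The limit of static friction is μ_s N = 211 N.
|f_req| = 113.2 ≤ 211 N → the block is in equilibrium; friction equals the required value.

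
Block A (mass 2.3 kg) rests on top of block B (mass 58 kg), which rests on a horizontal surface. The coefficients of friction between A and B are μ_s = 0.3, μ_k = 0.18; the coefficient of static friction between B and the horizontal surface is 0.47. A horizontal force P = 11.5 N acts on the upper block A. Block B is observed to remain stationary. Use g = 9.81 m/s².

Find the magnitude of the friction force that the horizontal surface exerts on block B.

f ≈ 4.06 N

Between the blocks, N₁ = m_A g = 22.56 N.
Maximum static friction on A from B: μ_s N₁ = 0.3×22.56 = 6.769 N.
Since P = 11.5 N > 6.769 N, A slides on B; the A–B friction is kinetic: f₁ = μ_k N₁ = 0.18×22.56 = 4.06 N.
By Newton's third law B feels 4.06 N forward from A. With B stationary, the floor's static friction on B balances it: f₂ = 4.06 N (well within μ_s(m_A+m_B)g = 278 N).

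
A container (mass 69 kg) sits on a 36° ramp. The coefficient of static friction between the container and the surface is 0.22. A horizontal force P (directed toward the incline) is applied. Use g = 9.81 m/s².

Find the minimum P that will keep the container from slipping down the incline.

The container tends to slide down (tan θ > μ_s), so at the point of impending slip friction acts up-slope at its limit: f = μ_s N.
Perpendicular to the incline: N = m g cos θ + P sin θ.
Along the incline: P cos θ + μ_s N = m g sin θ, i.e. P cos θ + μ_s (m g cos θ + P sin θ) = m g sin θ.
Solving, P (cos θ + μ_s sin θ) = m g (sin θ − μ_s cos θ), so P = 677×0.4098/0.9383 = 296 N.

P_min ≈ 296 N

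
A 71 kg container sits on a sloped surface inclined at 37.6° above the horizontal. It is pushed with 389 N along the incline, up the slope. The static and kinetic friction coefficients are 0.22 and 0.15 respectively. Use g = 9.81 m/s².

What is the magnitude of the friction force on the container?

f ≈ 36 N (up the incline)

The normal reaction is N = m g cos θ = 551.8 N.
The friction needed for equilibrium is m g sin θ − P = 425 − 389 = 35.97 N, measured positive up-slope.
The static-friction ceiling is μ_s N = 0.22 × 551.8 = 121.4 N.
Since |35.97| ≤ 121.4 N, no slip — friction simply equals what equilibrium demands.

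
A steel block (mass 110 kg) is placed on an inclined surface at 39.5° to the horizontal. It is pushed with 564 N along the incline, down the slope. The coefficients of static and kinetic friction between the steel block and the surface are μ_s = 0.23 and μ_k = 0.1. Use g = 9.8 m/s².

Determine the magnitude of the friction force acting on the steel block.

Normal force: N = m g cos θ = 110 × 9.8 × cos 39.5° = 831.8 N.
Parallel to the incline, ΣF = 0 gives f = m g sin θ + P = 685.7 + 564 = 1250 N (up-slope positive).
The static-friction ceiling is μ_s N = 0.23 × 831.8 = 191.3 N.
Since |1250| > 191.3 N, static friction cannot hold it; the steel block slides down the incline and kinetic friction applies: f = μ_k N = 0.1 × 831.8 = 83.2 N.

f ≈ 83.2 N (up the incline)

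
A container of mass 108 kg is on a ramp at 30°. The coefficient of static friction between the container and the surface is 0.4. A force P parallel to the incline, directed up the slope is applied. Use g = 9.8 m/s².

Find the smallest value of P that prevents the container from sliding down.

P_min ≈ 163 N

The container tends to slide down (tan θ > μ_s), so at the point of impending slip friction acts up-slope at its limit: f = μ_s N.
P is parallel to the surface, so N = m g cos θ = 917 N.
Along the incline: P + μ_s N = m g sin θ, so P = 529 − 0.4×917 = 163 N.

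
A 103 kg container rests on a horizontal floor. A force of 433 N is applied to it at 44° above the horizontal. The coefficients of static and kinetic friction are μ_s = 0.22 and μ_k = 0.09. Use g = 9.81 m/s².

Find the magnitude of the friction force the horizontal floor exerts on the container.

Vertical equilibrium gives N = m g − P sin α = 709.6 N.
The horizontal driving force is P cos α = 311.5 N, so equilibrium needs friction f = 311.5 N.
The static-friction limit is μ_s N = 156.1 N.
311.5 > 156.1 N → the container slides; f = μ_k N = 0.09×709.6 = 63.9 N.

f ≈ 63.9 N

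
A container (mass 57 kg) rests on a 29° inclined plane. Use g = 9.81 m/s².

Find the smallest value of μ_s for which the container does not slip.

μ_s,min ≈ 0.554

At the slip threshold m g sin θ = μ_s m g cos θ, so μ_s,min = tan θ.
μ_s,min = tan 29° = 0.554.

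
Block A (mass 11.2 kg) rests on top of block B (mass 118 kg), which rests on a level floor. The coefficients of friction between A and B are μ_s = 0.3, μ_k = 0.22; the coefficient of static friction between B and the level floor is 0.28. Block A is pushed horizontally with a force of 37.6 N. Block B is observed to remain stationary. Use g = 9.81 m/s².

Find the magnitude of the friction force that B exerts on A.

Normal force at the A–B interface: N₁ = m_A g = 109.9 N.
So the A–B interface can sustain at most μ_s N₁ = 32.96 N of static friction.
Since P = 37.6 N > 32.96 N, A slides on B; the A–B friction is kinetic: f₁ = μ_k N₁ = 0.22×109.9 = 24.2 N.
By Newton's third law B feels 24.2 N forward from A. With B stationary, the floor's static friction on B balances it: f₂ = 24.2 N (well within μ_s(m_A+m_B)g = 354.9 N).

f ≈ 24.2 N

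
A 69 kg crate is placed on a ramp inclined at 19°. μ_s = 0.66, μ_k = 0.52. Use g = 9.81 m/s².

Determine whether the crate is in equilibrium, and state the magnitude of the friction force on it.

N = m g cos θ = 640 N.
Down-slope weight component: m g sin θ = 220 N.
μ_s N = 422 N.
220 ≤ 422 N, so it stays put; friction = 220 N.

f ≈ 220 N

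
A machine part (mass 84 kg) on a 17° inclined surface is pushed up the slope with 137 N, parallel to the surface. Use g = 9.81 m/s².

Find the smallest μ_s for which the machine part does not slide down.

μ_s,min ≈ 0.132

N = m g cos θ = 788 N.
Friction must make up the shortfall along the incline: f = m g sin θ − P = 240.9 − 137 = 103.9 N.
At the threshold f = μ_s N, so μ_s,min = 103.9/788 = 0.132.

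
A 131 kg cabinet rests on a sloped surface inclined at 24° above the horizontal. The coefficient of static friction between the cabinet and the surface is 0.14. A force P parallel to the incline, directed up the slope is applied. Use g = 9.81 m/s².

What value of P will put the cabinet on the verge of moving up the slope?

At impending motion up the slope, friction acts down-slope at its limit: f = μ_s N.
P is parallel to the surface, so N = m g cos θ = 1170 N.
Along the incline: P = m g sin θ + μ_s N = 523 + 0.14×1170 = 687 N.

P ≈ 687 N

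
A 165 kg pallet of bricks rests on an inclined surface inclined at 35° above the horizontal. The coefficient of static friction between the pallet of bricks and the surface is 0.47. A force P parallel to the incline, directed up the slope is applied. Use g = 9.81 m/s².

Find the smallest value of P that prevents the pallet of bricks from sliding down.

The pallet of bricks tends to slide down (tan θ > μ_s), so at the point of impending slip friction acts up-slope at its limit: f = μ_s N.
P is parallel to the surface, so N = m g cos θ = 1330 N.
Along the incline: P + μ_s N = m g sin θ, so P = 928 − 0.47×1330 = 305 N.

P_min ≈ 305 N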